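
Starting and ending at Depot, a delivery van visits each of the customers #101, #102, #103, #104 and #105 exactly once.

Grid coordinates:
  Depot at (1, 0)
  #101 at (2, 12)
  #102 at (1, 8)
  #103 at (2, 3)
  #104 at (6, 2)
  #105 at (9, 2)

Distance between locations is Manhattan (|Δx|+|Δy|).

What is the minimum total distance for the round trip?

40 — the shortest possible round trip.

There are 60 distinct closed tours to check (reversals are equivalent).
Depot → #101 → #102 → #103 → #104 → #105 → Depot: 13+5+6+5+3+10 = 42
Depot → #101 → #102 → #103 → #105 → #104 → Depot: 13+5+6+8+3+7 = 42
Depot → #101 → #102 → #104 → #103 → #105 → Depot: 13+5+11+5+8+10 = 52
Depot → #101 → #102 → #104 → #105 → #103 → Depot: 13+5+11+3+8+4 = 44
Depot → #101 → #102 → #105 → #103 → #104 → Depot: 13+5+14+8+5+7 = 52
Depot → #101 → #102 → #105 → #104 → #103 → Depot: 13+5+14+3+5+4 = 44
Depot → #101 → #103 → #102 → #104 → #105 → Depot: 13+9+6+11+3+10 = 52
Depot → #101 → #103 → #102 → #105 → #104 → Depot: 13+9+6+14+3+7 = 52
Depot → #101 → #103 → #104 → #102 → #105 → Depot: 13+9+5+11+14+10 = 62
Depot → #101 → #103 → #104 → #105 → #102 → Depot: 13+9+5+3+14+8 = 52
Depot → #101 → #103 → #105 → #102 → #104 → Depot: 13+9+8+14+11+7 = 62
Depot → #101 → #103 → #105 → #104 → #102 → Depot: 13+9+8+3+11+8 = 52
Depot → #101 → #104 → #102 → #103 → #105 → Depot: 13+14+11+6+8+10 = 62
Depot → #101 → #104 → #102 → #105 → #103 → Depot: 13+14+11+14+8+4 = 64
… (46 more)
Depot → #102 → #101 → #103 → #104 → #105 → Depot: 8+5+9+5+3+10 = 40  ← best
The minimum is 40.
One optimal route: Depot → #102 → #101 → #103 → #104 → #105 → Depot (or its reverse).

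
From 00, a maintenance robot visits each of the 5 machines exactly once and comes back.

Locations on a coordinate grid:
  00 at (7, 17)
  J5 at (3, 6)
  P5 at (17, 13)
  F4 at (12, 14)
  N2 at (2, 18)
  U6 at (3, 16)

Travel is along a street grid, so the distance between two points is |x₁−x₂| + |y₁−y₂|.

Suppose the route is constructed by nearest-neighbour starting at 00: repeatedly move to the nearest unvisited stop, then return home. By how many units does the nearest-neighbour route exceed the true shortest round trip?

The nearest-neighbour route is 4 longer than optimal.

From 00: U6=5, N2=6, F4=8, P5=14, J5=15 → choose U6 (5).
From U6: N2=3, J5=10, F4=11, P5=17 → choose N2 (3).
From N2: J5=13, F4=14, P5=20 → choose J5 (13).
From J5: F4=17, P5=21 → choose F4 (17).
From F4: P5=6 → choose P5 (6).
NN route 00 → U6 → N2 → J5 → F4 → P5 → 00 costs 58.
Optimal: 00 → F4 → P5 → J5 → U6 → N2 → 00 costs 54 (by enumerating all 60 distinct tours).
Excess = 58 − 54 = 4.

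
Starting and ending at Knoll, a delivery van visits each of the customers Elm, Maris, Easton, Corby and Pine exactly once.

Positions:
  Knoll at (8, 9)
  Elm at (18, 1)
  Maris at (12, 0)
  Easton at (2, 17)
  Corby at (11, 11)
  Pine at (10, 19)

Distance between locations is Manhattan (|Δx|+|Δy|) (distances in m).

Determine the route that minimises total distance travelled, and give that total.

70 m — the shortest possible round trip.

With 5 stops there are 5!/2 = 60 distinct round trips (a route and its reverse cost the same).
Knoll→Elm→Maris→Easton→Corby→Pine→Knoll: 18+7+27+15+9+12 = 88
Knoll→Elm→Maris→Easton→Pine→Corby→Knoll: 18+7+27+10+9+5 = 76
Knoll→Elm→Maris→Corby→Easton→Pine→Knoll: 18+7+12+15+10+12 = 74
Knoll→Elm→Maris→Corby→Pine→Easton→Knoll: 18+7+12+9+10+14 = 70
Knoll→Elm→Maris→Pine→Easton→Corby→Knoll: 18+7+21+10+15+5 = 76
Knoll→Elm→Maris→Pine→Corby→Easton→Knoll: 18+7+21+9+15+14 = 84
Knoll→Elm→Easton→Maris→Corby→Pine→Knoll: 18+32+27+12+9+12 = 110
Knoll→Elm→Easton→Maris→Pine→Corby→Knoll: 18+32+27+21+9+5 = 112
Knoll→Elm→Easton→Corby→Maris→Pine→Knoll: 18+32+15+12+21+12 = 110
Knoll→Elm→Easton→Corby→Pine→Maris→Knoll: 18+32+15+9+21+13 = 108
Knoll→Elm→Easton→Pine→Maris→Corby→Knoll: 18+32+10+21+12+5 = 98
Knoll→Elm→Easton→Pine→Corby→Maris→Knoll: 18+32+10+9+12+13 = 94
Knoll→Elm→Corby→Maris→Easton→Pine→Knoll: 18+17+12+27+10+12 = 96
Knoll→Elm→Corby→Maris→Pine→Easton→Knoll: 18+17+12+21+10+14 = 92
… (46 more)
The minimum is 70.
One optimal route: Knoll → Elm → Maris → Corby → Pine → Easton → Knoll (or its reverse).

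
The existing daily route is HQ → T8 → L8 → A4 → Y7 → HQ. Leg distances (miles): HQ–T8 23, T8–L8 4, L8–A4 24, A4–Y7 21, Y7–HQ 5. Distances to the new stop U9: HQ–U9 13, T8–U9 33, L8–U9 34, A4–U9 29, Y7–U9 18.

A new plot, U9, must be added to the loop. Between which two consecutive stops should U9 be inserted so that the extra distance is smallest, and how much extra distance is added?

Insertion cost between consecutive stops i–j is d(i,U9) + d(U9,j) − d(i,j):
  between HQ and T8: 13 + 33 − 23 = 23
  between T8 and L8: 33 + 34 − 4 = 63
  between L8 and A4: 34 + 29 − 24 = 39
  between A4 and Y7: 29 + 18 − 21 = 26
  between Y7 and HQ: 18 + 13 − 5 = 26
Cheapest insertion is between HQ and T8, adding 23.
New total = 77 + 23 = 100.

Adding 23 miles by placing U9 on the HQ–T8 leg.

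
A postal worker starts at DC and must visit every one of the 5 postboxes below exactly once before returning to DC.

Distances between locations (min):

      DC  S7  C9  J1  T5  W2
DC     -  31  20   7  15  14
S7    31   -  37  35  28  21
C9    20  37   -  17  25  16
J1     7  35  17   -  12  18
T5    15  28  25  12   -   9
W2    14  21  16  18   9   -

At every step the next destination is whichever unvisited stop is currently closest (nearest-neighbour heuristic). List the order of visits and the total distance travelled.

112 min along DC → J1 → T5 → W2 → C9 → S7 → DC.

DC → [J1:7 / W2:14 / T5:15 / C9:20 / S7:31] → J1 (7)
J1 → [T5:12 / C9:17 / W2:18 / S7:35] → T5 (12)
T5 → [W2:9 / C9:25 / S7:28] → W2 (9)
W2 → [C9:16 / S7:21] → C9 (16)
C9 → [S7:37] → S7 (37)
Return S7→DC: 31.
Total = 7 + 12 + 9 + 16 + 37 + 31 = 112.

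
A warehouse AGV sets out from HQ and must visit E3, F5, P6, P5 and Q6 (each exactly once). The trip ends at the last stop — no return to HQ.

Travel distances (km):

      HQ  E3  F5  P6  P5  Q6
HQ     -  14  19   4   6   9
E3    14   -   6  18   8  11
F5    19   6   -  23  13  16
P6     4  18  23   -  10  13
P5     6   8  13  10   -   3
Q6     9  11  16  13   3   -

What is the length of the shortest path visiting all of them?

34 km — the minimum one-way total.

There are 5! = 120 possible orderings.
HQ → E3 → F5 → P6 → P5 → Q6: 14+6+23+10+3 = 56
HQ → E3 → F5 → P6 → Q6 → P5: 14+6+23+13+3 = 59
HQ → E3 → F5 → P5 → P6 → Q6: 14+6+13+10+13 = 56
HQ → E3 → F5 → P5 → Q6 → P6: 14+6+13+3+13 = 49
HQ → E3 → F5 → Q6 → P6 → P5: 14+6+16+13+10 = 59
HQ → E3 → F5 → Q6 → P5 → P6: 14+6+16+3+10 = 49
HQ → E3 → P6 → F5 → P5 → Q6: 14+18+23+13+3 = 71
HQ → E3 → P6 → F5 → Q6 → P5: 14+18+23+16+3 = 74
HQ → E3 → P6 → P5 → F5 → Q6: 14+18+10+13+16 = 71
HQ → E3 → P6 → P5 → Q6 → F5: 14+18+10+3+16 = 61
HQ → E3 → P6 → Q6 → F5 → P5: 14+18+13+16+13 = 74
HQ → E3 → P6 → Q6 → P5 → F5: 14+18+13+3+13 = 61
HQ → E3 → P5 → F5 → P6 → Q6: 14+8+13+23+13 = 71
HQ → E3 → P5 → F5 → Q6 → P6: 14+8+13+16+13 = 64
… (106 more)
HQ → P6 → P5 → Q6 → E3 → F5: 4+10+3+11+6 = 34  ← best
The minimum is 34.
One shortest path: HQ → P6 → P5 → Q6 → E3 → F5.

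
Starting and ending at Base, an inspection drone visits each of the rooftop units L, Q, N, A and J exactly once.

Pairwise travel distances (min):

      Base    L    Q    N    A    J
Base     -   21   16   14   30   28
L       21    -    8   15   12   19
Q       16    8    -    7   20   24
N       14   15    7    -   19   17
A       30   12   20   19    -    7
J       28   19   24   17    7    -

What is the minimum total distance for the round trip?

With 5 stops there are 5!/2 = 60 distinct round trips (a route and its reverse cost the same).
Base→L→Q→N→A→J→Base: 21+8+7+19+7+28 = 90
Base→L→Q→N→J→A→Base: 21+8+7+17+7+30 = 90
Base→L→Q→A→N→J→Base: 21+8+20+19+17+28 = 113
Base→L→Q→A→J→N→Base: 21+8+20+7+17+14 = 87
Base→L→Q→J→N→A→Base: 21+8+24+17+19+30 = 119
Base→L→Q→J→A→N→Base: 21+8+24+7+19+14 = 93
Base→L→N→Q→A→J→Base: 21+15+7+20+7+28 = 98
Base→L→N→Q→J→A→Base: 21+15+7+24+7+30 = 104
Base→L→N→A→Q→J→Base: 21+15+19+20+24+28 = 127
Base→L→N→A→J→Q→Base: 21+15+19+7+24+16 = 102
Base→L→N→J→Q→A→Base: 21+15+17+24+20+30 = 127
Base→L→N→J→A→Q→Base: 21+15+17+7+20+16 = 96
Base→L→A→Q→N→J→Base: 21+12+20+7+17+28 = 105
Base→L→A→Q→J→N→Base: 21+12+20+24+17+14 = 108
… (46 more)
Base→Q→L→A→J→N→Base: 16+8+12+7+17+14 = 74  ← best
The minimum is 74.
One optimal route: Base → Q → L → A → J → N → Base (or its reverse).

Minimum total distance: 74 min.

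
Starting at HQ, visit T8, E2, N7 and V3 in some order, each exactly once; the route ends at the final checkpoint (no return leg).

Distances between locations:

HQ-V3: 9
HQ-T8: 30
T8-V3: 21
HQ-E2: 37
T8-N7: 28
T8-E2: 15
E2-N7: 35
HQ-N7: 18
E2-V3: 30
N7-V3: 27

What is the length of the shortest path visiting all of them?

Shortest open route: 79.

There are 4! = 24 possible orderings.
HQ → T8 → E2 → N7 → V3: 30+15+35+27 = 107
HQ → T8 → E2 → V3 → N7: 30+15+30+27 = 102
HQ → T8 → N7 → E2 → V3: 30+28+35+30 = 123
HQ → T8 → N7 → V3 → E2: 30+28+27+30 = 115
HQ → T8 → V3 → E2 → N7: 30+21+30+35 = 116
HQ → T8 → V3 → N7 → E2: 30+21+27+35 = 113
HQ → E2 → T8 → N7 → V3: 37+15+28+27 = 107
HQ → E2 → T8 → V3 → N7: 37+15+21+27 = 100
HQ → E2 → N7 → T8 → V3: 37+35+28+21 = 121
HQ → E2 → N7 → V3 → T8: 37+35+27+21 = 120
HQ → E2 → V3 → T8 → N7: 37+30+21+28 = 116
HQ → E2 → V3 → N7 → T8: 37+30+27+28 = 122
HQ → N7 → T8 → E2 → V3: 18+28+15+30 = 91
HQ → N7 → T8 → V3 → E2: 18+28+21+30 = 97
… (10 more)
HQ → V3 → N7 → T8 → E2: 9+27+28+15 = 79  ← best
The minimum is 79.
One shortest path: HQ → V3 → N7 → T8 → E2.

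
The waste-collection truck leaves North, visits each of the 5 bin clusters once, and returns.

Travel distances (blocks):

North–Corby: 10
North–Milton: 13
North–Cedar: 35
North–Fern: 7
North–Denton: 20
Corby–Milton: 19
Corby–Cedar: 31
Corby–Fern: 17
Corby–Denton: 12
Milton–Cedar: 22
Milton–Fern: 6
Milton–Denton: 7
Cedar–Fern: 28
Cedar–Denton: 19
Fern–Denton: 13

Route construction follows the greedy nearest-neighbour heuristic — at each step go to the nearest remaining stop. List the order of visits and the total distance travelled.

Nearest-neighbour total = 98 blocks; route North → Fern → Milton → Denton → Corby → Cedar → North.

At North the remaining stops are Fern 7, Corby 10, Milton 13, Denton 20, Cedar 35; go to Fern.
At Fern the remaining stops are Milton 6, Denton 13, Corby 17, Cedar 28; go to Milton.
At Milton the remaining stops are Denton 7, Corby 19, Cedar 22; go to Denton.
At Denton the remaining stops are Corby 12, Cedar 19; go to Corby.
At Corby the remaining stops are Cedar 31; go to Cedar.
Return Cedar→North: 35.
Total = 7 + 6 + 7 + 12 + 31 + 35 = 98.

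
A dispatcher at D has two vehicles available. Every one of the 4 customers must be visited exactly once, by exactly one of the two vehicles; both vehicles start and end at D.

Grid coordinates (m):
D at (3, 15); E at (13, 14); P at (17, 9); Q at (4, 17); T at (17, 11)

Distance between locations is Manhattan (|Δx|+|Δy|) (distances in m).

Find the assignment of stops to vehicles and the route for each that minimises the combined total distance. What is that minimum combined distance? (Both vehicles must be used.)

46 m — the smallest possible combined total.

Check every non-empty split of the stops between the two vehicles; for each half take its own optimal tour:
  {E} + {P, Q, T}: 22 + 44 = 66
  {P} + {E, Q, T}: 40 + 40 = 80
  {E, P} + {Q, T}: 40 + 40 = 80
  {Q} + {E, P, T}: 6 + 40 = 46
  {E, Q} + {P, T}: 26 + 40 = 66
  {P, Q} + {E, T}: 44 + 36 = 80
  … (7 splits in total)
Best: vehicle 1 D → Q → D = 6; vehicle 2 D → E → P → T → D = 40; combined 46.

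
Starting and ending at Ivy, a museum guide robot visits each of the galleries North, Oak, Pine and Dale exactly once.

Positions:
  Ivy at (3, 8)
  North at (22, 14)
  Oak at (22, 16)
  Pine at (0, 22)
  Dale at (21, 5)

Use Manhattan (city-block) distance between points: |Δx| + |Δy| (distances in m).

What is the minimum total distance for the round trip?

78 m — the shortest possible round trip.

With 4 stops there are 4!/2 = 12 distinct round trips (a route and its reverse cost the same).
Ivy → North → Oak → Pine → Dale → Ivy: 25+2+28+38+21 = 114
Ivy → North → Oak → Dale → Pine → Ivy: 25+2+12+38+17 = 94
Ivy → North → Pine → Oak → Dale → Ivy: 25+30+28+12+21 = 116
Ivy → North → Pine → Dale → Oak → Ivy: 25+30+38+12+27 = 132
Ivy → North → Dale → Oak → Pine → Ivy: 25+10+12+28+17 = 92
Ivy → North → Dale → Pine → Oak → Ivy: 25+10+38+28+27 = 128
Ivy → Oak → North → Pine → Dale → Ivy: 27+2+30+38+21 = 118
Ivy → Oak → North → Dale → Pine → Ivy: 27+2+10+38+17 = 94
Ivy → Oak → Pine → North → Dale → Ivy: 27+28+30+10+21 = 116
Ivy → Oak → Dale → North → Pine → Ivy: 27+12+10+30+17 = 96
Ivy → Pine → North → Oak → Dale → Ivy: 17+30+2+12+21 = 82
Ivy → Pine → Oak → North → Dale → Ivy: 17+28+2+10+21 = 78
The minimum is 78.
One optimal route: Ivy → Pine → Oak → North → Dale → Ivy (or its reverse).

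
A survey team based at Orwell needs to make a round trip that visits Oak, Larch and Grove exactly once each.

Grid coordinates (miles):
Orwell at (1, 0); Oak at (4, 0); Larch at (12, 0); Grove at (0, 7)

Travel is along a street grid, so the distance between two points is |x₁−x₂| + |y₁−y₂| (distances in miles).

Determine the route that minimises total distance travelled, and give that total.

There are 3 distinct closed tours to check (reversals are equivalent).
Orwell - Oak - Larch - Grove - Orwell: 3+8+19+8 = 38
Orwell - Oak - Grove - Larch - Orwell: 3+11+19+11 = 44
Orwell - Larch - Oak - Grove - Orwell: 11+8+11+8 = 38
The minimum is 38.
One optimal route: Orwell → Oak → Larch → Grove → Orwell (or its reverse).

Minimum total distance: 38 miles.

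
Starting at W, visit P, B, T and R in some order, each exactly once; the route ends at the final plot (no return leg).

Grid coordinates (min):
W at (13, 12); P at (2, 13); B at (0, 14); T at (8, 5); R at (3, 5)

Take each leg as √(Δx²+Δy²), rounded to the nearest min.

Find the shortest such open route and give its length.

Shortest open route: 24 min.

There are 4! = 24 possible orderings.
W→P→B→T→R: 11+2+12+5 = 30
W→P→B→R→T: 11+2+9+5 = 27
W→P→T→B→R: 11+10+12+9 = 42
W→P→T→R→B: 11+10+5+9 = 35
W→P→R→B→T: 11+8+9+12 = 40
W→P→R→T→B: 11+8+5+12 = 36
W→B→P→T→R: 13+2+10+5 = 30
W→B→P→R→T: 13+2+8+5 = 28
W→B→T→P→R: 13+12+10+8 = 43
W→B→T→R→P: 13+12+5+8 = 38
W→B→R→P→T: 13+9+8+10 = 40
W→B→R→T→P: 13+9+5+10 = 37
W→T→P→B→R: 9+10+2+9 = 30
W→T→P→R→B: 9+10+8+9 = 36
… (10 more)
W→T→R→P→B: 9+5+8+2 = 24  ← best
The minimum is 24.
One shortest path: W → T → R → P → B.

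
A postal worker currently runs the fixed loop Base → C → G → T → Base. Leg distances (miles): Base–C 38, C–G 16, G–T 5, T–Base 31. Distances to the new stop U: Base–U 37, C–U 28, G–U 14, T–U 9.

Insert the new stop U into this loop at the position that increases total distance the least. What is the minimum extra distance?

Insertion cost between consecutive stops i–j is d(i,U) + d(U,j) − d(i,j):
  between Base and C: 37 + 28 − 38 = 27
  between C and G: 28 + 14 − 16 = 26
  between G and T: 14 + 9 − 5 = 18
  between T and Base: 9 + 37 − 31 = 15
Cheapest insertion is between T and Base, adding 15.
New total = 90 + 15 = 105.

Adding 15 miles by placing U on the T–Base leg.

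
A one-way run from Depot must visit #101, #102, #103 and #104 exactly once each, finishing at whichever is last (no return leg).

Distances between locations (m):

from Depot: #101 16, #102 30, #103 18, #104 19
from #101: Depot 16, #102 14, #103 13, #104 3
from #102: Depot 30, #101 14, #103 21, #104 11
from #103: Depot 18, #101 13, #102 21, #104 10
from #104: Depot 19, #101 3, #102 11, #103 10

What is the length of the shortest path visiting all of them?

There are 4! = 24 possible orderings.
Depot→#101→#102→#103→#104: 16+14+21+10 = 61
Depot→#101→#102→#104→#103: 16+14+11+10 = 51
Depot→#101→#103→#102→#104: 16+13+21+11 = 61
Depot→#101→#103→#104→#102: 16+13+10+11 = 50
Depot→#101→#104→#102→#103: 16+3+11+21 = 51
Depot→#101→#104→#103→#102: 16+3+10+21 = 50
Depot→#102→#101→#103→#104: 30+14+13+10 = 67
Depot→#102→#101→#104→#103: 30+14+3+10 = 57
Depot→#102→#103→#101→#104: 30+21+13+3 = 67
Depot→#102→#103→#104→#101: 30+21+10+3 = 64
Depot→#102→#104→#101→#103: 30+11+3+13 = 57
Depot→#102→#104→#103→#101: 30+11+10+13 = 64
Depot→#103→#101→#102→#104: 18+13+14+11 = 56
Depot→#103→#101→#104→#102: 18+13+3+11 = 45
… (10 more)
The minimum is 45.
One shortest path: Depot → #103 → #101 → #104 → #102.

Minimum one-way distance = 45 m.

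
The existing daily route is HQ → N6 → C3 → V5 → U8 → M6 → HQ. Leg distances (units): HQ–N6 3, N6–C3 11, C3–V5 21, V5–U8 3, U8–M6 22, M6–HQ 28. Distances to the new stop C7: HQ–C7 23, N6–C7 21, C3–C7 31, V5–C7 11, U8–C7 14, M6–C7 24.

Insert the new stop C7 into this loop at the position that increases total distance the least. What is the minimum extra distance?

Adding 16 by placing C7 on the U8–M6 leg.

Insertion cost between consecutive stops i–j is d(i,C7) + d(C7,j) − d(i,j):
  between HQ and N6: 23 + 21 − 3 = 41
  between N6 and C3: 21 + 31 − 11 = 41
  between C3 and V5: 31 + 11 − 21 = 21
  between V5 and U8: 11 + 14 − 3 = 22
  between U8 and M6: 14 + 24 − 22 = 16
  between M6 and HQ: 24 + 23 − 28 = 19
Cheapest insertion is between U8 and M6, adding 16.
New total = 88 + 16 = 104.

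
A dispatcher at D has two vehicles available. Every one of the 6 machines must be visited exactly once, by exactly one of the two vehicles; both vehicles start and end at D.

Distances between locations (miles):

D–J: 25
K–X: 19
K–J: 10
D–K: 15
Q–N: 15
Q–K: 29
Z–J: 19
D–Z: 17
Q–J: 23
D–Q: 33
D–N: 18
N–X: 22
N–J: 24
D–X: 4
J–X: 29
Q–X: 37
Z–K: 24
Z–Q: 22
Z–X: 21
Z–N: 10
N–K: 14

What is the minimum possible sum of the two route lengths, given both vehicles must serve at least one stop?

There are 2^5 − 1 = 31 ways to divide the 6 stops into two non-empty groups. For each, the best each vehicle can do is its own shortest tour through its group:
  {Z} + {Q, N, K, J, X}: 34 + 89 = 123
  {Q} + {Z, N, K, J, X}: 66 + 80 = 146
  {Z, Q} + {N, K, J, X}: 72 + 75 = 147
  {N} + {Z, Q, K, J, X}: 36 + 95 = 131
  {Z, N} + {Q, K, J, X}: 45 + 89 = 134
  {Q, N} + {Z, K, J, X}: 66 + 69 = 135
  … (31 splits in total)
  {Z, Q, N, K, J} + {X}: 90 + 8 = 98  ← best
Best: vehicle 1 D → Z → N → Q → J → K → D = 90; vehicle 2 D → X → D = 8; combined 98.

98 miles — the smallest possible combined total.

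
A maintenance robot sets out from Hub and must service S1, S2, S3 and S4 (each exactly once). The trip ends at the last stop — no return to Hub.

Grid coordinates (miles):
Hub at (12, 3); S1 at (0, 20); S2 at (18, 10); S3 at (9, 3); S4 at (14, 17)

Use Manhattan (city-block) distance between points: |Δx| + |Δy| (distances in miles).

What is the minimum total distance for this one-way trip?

There are 4! = 24 possible orderings.
Hub→S1→S2→S3→S4: 29+28+16+19 = 92
Hub→S1→S2→S4→S3: 29+28+11+19 = 87
Hub→S1→S3→S2→S4: 29+26+16+11 = 82
Hub→S1→S3→S4→S2: 29+26+19+11 = 85
Hub→S1→S4→S2→S3: 29+17+11+16 = 73
Hub→S1→S4→S3→S2: 29+17+19+16 = 81
Hub→S2→S1→S3→S4: 13+28+26+19 = 86
Hub→S2→S1→S4→S3: 13+28+17+19 = 77
Hub→S2→S3→S1→S4: 13+16+26+17 = 72
Hub→S2→S3→S4→S1: 13+16+19+17 = 65
Hub→S2→S4→S1→S3: 13+11+17+26 = 67
Hub→S2→S4→S3→S1: 13+11+19+26 = 69
Hub→S3→S1→S2→S4: 3+26+28+11 = 68
Hub→S3→S1→S4→S2: 3+26+17+11 = 57
… (10 more)
Hub→S3→S2→S4→S1: 3+16+11+17 = 47  ← best
The minimum is 47.
One shortest path: Hub → S3 → S2 → S4 → S1.

47 miles — the minimum one-way total.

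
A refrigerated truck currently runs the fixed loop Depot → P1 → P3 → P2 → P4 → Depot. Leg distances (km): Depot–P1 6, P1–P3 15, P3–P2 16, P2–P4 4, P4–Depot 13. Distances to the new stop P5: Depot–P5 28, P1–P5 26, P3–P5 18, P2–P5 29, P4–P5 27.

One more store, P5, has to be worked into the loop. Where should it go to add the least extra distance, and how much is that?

Adding 29 km by placing P5 on the P1–P3 leg.

Insertion cost between consecutive stops i–j is d(i,P5) + d(P5,j) − d(i,j):
  between Depot and P1: 28 + 26 − 6 = 48
  between P1 and P3: 26 + 18 − 15 = 29
  between P3 and P2: 18 + 29 − 16 = 31
  between P2 and P4: 29 + 27 − 4 = 52
  between P4 and Depot: 27 + 28 − 13 = 42
Cheapest insertion is between P1 and P3, adding 29.
New total = 54 + 29 = 83.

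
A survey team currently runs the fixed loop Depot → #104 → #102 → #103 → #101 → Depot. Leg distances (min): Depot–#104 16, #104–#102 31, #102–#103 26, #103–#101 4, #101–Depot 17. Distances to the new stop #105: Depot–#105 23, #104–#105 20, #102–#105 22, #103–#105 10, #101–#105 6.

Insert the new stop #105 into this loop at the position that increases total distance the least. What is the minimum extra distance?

Insertion cost between consecutive stops i–j is d(i,#105) + d(#105,j) − d(i,j):
  between Depot and #104: 23 + 20 − 16 = 27
  between #104 and #102: 20 + 22 − 31 = 11
  between #102 and #103: 22 + 10 − 26 = 6
  between #103 and #101: 10 + 6 − 4 = 12
  between #101 and Depot: 6 + 23 − 17 = 12
Cheapest insertion is between #102 and #103, adding 6.
New total = 94 + 6 = 100.

Minimum extra distance: 6 min, inserting #105 between #102 and #103.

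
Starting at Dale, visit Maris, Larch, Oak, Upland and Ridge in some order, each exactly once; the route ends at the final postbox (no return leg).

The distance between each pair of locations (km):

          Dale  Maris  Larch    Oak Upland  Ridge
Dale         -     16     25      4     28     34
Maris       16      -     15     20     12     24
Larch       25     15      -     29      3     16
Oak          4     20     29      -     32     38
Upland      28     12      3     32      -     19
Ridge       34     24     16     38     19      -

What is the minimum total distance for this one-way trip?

There are 5! = 120 possible orderings.
Dale - Maris - Larch - Oak - Upland - Ridge: 16+15+29+32+19 = 111
Dale - Maris - Larch - Oak - Ridge - Upland: 16+15+29+38+19 = 117
Dale - Maris - Larch - Upland - Oak - Ridge: 16+15+3+32+38 = 104
Dale - Maris - Larch - Upland - Ridge - Oak: 16+15+3+19+38 = 91
Dale - Maris - Larch - Ridge - Oak - Upland: 16+15+16+38+32 = 117
Dale - Maris - Larch - Ridge - Upland - Oak: 16+15+16+19+32 = 98
Dale - Maris - Oak - Larch - Upland - Ridge: 16+20+29+3+19 = 87
Dale - Maris - Oak - Larch - Ridge - Upland: 16+20+29+16+19 = 100
Dale - Maris - Oak - Upland - Larch - Ridge: 16+20+32+3+16 = 87
Dale - Maris - Oak - Upland - Ridge - Larch: 16+20+32+19+16 = 103
Dale - Maris - Oak - Ridge - Larch - Upland: 16+20+38+16+3 = 93
Dale - Maris - Oak - Ridge - Upland - Larch: 16+20+38+19+3 = 96
Dale - Maris - Upland - Larch - Oak - Ridge: 16+12+3+29+38 = 98
Dale - Maris - Upland - Larch - Ridge - Oak: 16+12+3+16+38 = 85
… (106 more)
Dale - Oak - Maris - Upland - Larch - Ridge: 4+20+12+3+16 = 55  ← best
The minimum is 55.
One shortest path: Dale → Oak → Maris → Upland → Larch → Ridge.

55 km — the minimum one-way total.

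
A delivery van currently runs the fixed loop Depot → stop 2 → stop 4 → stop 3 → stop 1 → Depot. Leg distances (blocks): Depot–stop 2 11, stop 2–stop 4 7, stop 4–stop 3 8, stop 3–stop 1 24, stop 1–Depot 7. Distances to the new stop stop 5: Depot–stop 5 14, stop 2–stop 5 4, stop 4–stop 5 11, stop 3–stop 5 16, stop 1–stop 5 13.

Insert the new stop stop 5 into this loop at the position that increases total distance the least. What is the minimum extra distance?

+5 blocks — insert stop 5 between stop 3 and stop 1.

Insertion cost between consecutive stops i–j is d(i,stop 5) + d(stop 5,j) − d(i,j):
  between Depot and stop 2: 14 + 4 − 11 = 7
  between stop 2 and stop 4: 4 + 11 − 7 = 8
  between stop 4 and stop 3: 11 + 16 − 8 = 19
  between stop 3 and stop 1: 16 + 13 − 24 = 5
  between stop 1 and Depot: 13 + 14 − 7 = 20
Cheapest insertion is between stop 3 and stop 1, adding 5.
New total = 57 + 5 = 62.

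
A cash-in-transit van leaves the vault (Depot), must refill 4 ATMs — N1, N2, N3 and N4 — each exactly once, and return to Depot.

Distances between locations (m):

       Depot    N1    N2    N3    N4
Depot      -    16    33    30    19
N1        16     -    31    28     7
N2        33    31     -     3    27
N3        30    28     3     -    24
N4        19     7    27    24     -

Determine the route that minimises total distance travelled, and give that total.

Minimum total distance: 83 m.

Depot-N1-N2-N3-N4-Depot: 16+31+3+24+19 = 93
Depot-N1-N2-N4-N3-Depot: 16+31+27+24+30 = 128
Depot-N1-N3-N2-N4-Depot: 16+28+3+27+19 = 93
Depot-N1-N3-N4-N2-Depot: 16+28+24+27+33 = 128
Depot-N1-N4-N2-N3-Depot: 16+7+27+3+30 = 83
Depot-N1-N4-N3-N2-Depot: 16+7+24+3+33 = 83
Depot-N2-N1-N3-N4-Depot: 33+31+28+24+19 = 135
Depot-N2-N1-N4-N3-Depot: 33+31+7+24+30 = 125
Depot-N2-N3-N1-N4-Depot: 33+3+28+7+19 = 90
Depot-N2-N4-N1-N3-Depot: 33+27+7+28+30 = 125
Depot-N3-N1-N2-N4-Depot: 30+28+31+27+19 = 135
Depot-N3-N2-N1-N4-Depot: 30+3+31+7+19 = 90
The minimum is 83.
One optimal route: Depot → N1 → N4 → N2 → N3 → Depot (or its reverse).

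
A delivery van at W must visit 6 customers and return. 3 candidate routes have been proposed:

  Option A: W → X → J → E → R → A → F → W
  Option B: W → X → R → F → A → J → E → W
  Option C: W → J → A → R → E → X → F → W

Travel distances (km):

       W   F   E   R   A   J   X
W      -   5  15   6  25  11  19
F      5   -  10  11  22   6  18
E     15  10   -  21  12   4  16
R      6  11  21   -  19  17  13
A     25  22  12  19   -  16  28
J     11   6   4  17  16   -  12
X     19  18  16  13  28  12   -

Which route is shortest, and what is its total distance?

Option A: 19 + 12 + 4 + 21 + 19 + 22 + 5 = 102
Option B: 19 + 13 + 11 + 22 + 16 + 4 + 15 = 100
Option C: 11 + 16 + 19 + 21 + 16 + 18 + 5 = 106

Shortest is Option B, total 100 km.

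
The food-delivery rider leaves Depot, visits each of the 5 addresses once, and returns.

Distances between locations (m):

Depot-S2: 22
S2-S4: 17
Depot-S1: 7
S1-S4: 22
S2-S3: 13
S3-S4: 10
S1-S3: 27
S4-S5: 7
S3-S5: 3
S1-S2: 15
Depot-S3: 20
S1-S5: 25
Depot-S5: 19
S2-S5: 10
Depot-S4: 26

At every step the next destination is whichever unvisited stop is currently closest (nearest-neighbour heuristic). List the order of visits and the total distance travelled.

At Depot the remaining stops are S1 7, S5 19, S3 20, S2 22, S4 26; go to S1.
At S1 the remaining stops are S2 15, S4 22, S5 25, S3 27; go to S2.
At S2 the remaining stops are S5 10, S3 13, S4 17; go to S5.
At S5 the remaining stops are S3 3, S4 7; go to S3.
At S3 the remaining stops are S4 10; go to S4.
Return S4→Depot: 26.
Total = 7 + 15 + 10 + 3 + 10 + 26 = 71.

Total distance 71 m via the nearest-neighbour route Depot → S1 → S2 → S5 → S3 → S4 → Depot.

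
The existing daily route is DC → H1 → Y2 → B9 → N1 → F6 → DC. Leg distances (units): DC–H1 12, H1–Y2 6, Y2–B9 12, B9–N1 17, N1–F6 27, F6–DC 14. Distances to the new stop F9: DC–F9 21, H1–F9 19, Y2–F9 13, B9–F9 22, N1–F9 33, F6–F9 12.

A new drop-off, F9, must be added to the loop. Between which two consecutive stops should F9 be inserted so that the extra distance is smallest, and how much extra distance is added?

+18 — insert F9 between N1 and F6.

Insertion cost between consecutive stops i–j is d(i,F9) + d(F9,j) − d(i,j):
  between DC and H1: 21 + 19 − 12 = 28
  between H1 and Y2: 19 + 13 − 6 = 26
  between Y2 and B9: 13 + 22 − 12 = 23
  between B9 and N1: 22 + 33 − 17 = 38
  between N1 and F6: 33 + 12 − 27 = 18
  between F6 and DC: 12 + 21 − 14 = 19
Cheapest insertion is between N1 and F6, adding 18.
New total = 88 + 18 = 106.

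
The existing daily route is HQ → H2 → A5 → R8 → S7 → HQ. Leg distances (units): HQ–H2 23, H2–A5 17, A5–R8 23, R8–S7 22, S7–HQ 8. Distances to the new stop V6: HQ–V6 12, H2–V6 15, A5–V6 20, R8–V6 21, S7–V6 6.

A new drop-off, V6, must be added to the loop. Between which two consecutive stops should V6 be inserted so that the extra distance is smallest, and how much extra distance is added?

+4 — insert V6 between HQ and H2.

Insertion cost between consecutive stops i–j is d(i,V6) + d(V6,j) − d(i,j):
  between HQ and H2: 12 + 15 − 23 = 4
  between H2 and A5: 15 + 20 − 17 = 18
  between A5 and R8: 20 + 21 − 23 = 18
  between R8 and S7: 21 + 6 − 22 = 5
  between S7 and HQ: 6 + 12 − 8 = 10
Cheapest insertion is between HQ and H2, adding 4.
New total = 93 + 4 = 97.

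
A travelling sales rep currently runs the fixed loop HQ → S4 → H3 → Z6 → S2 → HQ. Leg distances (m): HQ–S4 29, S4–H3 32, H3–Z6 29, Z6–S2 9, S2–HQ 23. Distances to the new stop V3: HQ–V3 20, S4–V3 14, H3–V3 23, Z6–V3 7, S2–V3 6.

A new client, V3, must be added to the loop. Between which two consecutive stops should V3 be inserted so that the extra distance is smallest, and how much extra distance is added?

+1 m — insert V3 between H3 and Z6.

Insertion cost between consecutive stops i–j is d(i,V3) + d(V3,j) − d(i,j):
  between HQ and S4: 20 + 14 − 29 = 5
  between S4 and H3: 14 + 23 − 32 = 5
  between H3 and Z6: 23 + 7 − 29 = 1
  between Z6 and S2: 7 + 6 − 9 = 4
  between S2 and HQ: 6 + 20 − 23 = 3
Cheapest insertion is between H3 and Z6, adding 1.
New total = 122 + 1 = 123.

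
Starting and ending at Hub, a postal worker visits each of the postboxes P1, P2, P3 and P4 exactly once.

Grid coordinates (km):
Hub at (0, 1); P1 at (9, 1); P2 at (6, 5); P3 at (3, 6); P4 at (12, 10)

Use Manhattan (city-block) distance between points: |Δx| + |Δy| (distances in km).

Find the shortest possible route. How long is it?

Hub-P1-P2-P3-P4-Hub: 9+7+4+13+21 = 54
Hub-P1-P2-P4-P3-Hub: 9+7+11+13+8 = 48
Hub-P1-P3-P2-P4-Hub: 9+11+4+11+21 = 56
Hub-P1-P3-P4-P2-Hub: 9+11+13+11+10 = 54
Hub-P1-P4-P2-P3-Hub: 9+12+11+4+8 = 44
Hub-P1-P4-P3-P2-Hub: 9+12+13+4+10 = 48
Hub-P2-P1-P3-P4-Hub: 10+7+11+13+21 = 62
Hub-P2-P1-P4-P3-Hub: 10+7+12+13+8 = 50
Hub-P2-P3-P1-P4-Hub: 10+4+11+12+21 = 58
Hub-P2-P4-P1-P3-Hub: 10+11+12+11+8 = 52
Hub-P3-P1-P2-P4-Hub: 8+11+7+11+21 = 58
Hub-P3-P2-P1-P4-Hub: 8+4+7+12+21 = 52
The minimum is 44.
One optimal route: Hub → P1 → P4 → P2 → P3 → Hub (or its reverse).

44 km — the shortest possible round trip.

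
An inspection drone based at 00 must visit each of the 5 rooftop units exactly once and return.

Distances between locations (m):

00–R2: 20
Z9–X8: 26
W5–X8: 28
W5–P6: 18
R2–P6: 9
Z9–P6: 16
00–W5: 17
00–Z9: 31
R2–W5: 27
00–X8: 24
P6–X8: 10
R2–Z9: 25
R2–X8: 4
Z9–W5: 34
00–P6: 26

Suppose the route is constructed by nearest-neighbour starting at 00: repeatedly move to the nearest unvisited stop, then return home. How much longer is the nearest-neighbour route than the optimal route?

4 m longer than the optimal tour.

From 00: W5=17, R2=20, X8=24, P6=26, Z9=31 → choose W5 (17).
From W5: P6=18, R2=27, X8=28, Z9=34 → choose P6 (18).
From P6: R2=9, X8=10, Z9=16 → choose R2 (9).
From R2: X8=4, Z9=25 → choose X8 (4).
From X8: Z9=26 → choose Z9 (26).
NN route 00 → W5 → P6 → R2 → X8 → Z9 → 00 costs 105.
Optimal: 00 → R2 → X8 → Z9 → P6 → W5 → 00 costs 101 (by enumerating all 60 distinct tours).
Excess = 105 − 101 = 4.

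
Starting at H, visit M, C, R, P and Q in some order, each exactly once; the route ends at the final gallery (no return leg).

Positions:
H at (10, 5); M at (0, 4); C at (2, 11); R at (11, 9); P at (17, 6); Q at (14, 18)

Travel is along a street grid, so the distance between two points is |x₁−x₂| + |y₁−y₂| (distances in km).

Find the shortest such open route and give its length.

Shortest open route: 55 km.

There are 5! = 120 possible orderings.
H - M - C - R - P - Q: 11+9+11+9+15 = 55
H - M - C - R - Q - P: 11+9+11+12+15 = 58
H - M - C - P - R - Q: 11+9+20+9+12 = 61
H - M - C - P - Q - R: 11+9+20+15+12 = 67
H - M - C - Q - R - P: 11+9+19+12+9 = 60
H - M - C - Q - P - R: 11+9+19+15+9 = 63
H - M - R - C - P - Q: 11+16+11+20+15 = 73
H - M - R - C - Q - P: 11+16+11+19+15 = 72
H - M - R - P - C - Q: 11+16+9+20+19 = 75
H - M - R - P - Q - C: 11+16+9+15+19 = 70
H - M - R - Q - C - P: 11+16+12+19+20 = 78
H - M - R - Q - P - C: 11+16+12+15+20 = 74
H - M - P - C - R - Q: 11+19+20+11+12 = 73
H - M - P - C - Q - R: 11+19+20+19+12 = 81
… (106 more)
The minimum is 55.
One shortest path: H → M → C → R → P → Q.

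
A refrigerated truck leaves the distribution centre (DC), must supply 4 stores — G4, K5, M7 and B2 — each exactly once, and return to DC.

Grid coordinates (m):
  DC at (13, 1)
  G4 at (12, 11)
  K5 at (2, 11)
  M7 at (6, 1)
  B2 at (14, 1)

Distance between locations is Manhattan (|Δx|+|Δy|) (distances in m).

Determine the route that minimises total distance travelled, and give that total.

DC → G4 → K5 → M7 → B2 → DC: 11+10+14+8+1 = 44
DC → G4 → K5 → B2 → M7 → DC: 11+10+22+8+7 = 58
DC → G4 → M7 → K5 → B2 → DC: 11+16+14+22+1 = 64
DC → G4 → M7 → B2 → K5 → DC: 11+16+8+22+21 = 78
DC → G4 → B2 → K5 → M7 → DC: 11+12+22+14+7 = 66
DC → G4 → B2 → M7 → K5 → DC: 11+12+8+14+21 = 66
DC → K5 → G4 → M7 → B2 → DC: 21+10+16+8+1 = 56
DC → K5 → G4 → B2 → M7 → DC: 21+10+12+8+7 = 58
DC → K5 → M7 → G4 → B2 → DC: 21+14+16+12+1 = 64
DC → K5 → B2 → G4 → M7 → DC: 21+22+12+16+7 = 78
DC → M7 → G4 → K5 → B2 → DC: 7+16+10+22+1 = 56
DC → M7 → K5 → G4 → B2 → DC: 7+14+10+12+1 = 44
The minimum is 44.
One optimal route: DC → G4 → K5 → M7 → B2 → DC (or its reverse).

Shortest round trip = 44 m.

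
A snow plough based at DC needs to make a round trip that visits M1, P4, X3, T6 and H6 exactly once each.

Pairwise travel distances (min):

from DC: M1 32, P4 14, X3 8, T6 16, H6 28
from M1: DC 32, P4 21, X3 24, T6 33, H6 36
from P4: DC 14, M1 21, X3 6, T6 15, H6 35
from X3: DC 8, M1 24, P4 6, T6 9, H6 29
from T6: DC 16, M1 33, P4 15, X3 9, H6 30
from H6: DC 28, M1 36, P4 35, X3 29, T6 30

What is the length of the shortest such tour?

Minimum total distance: 116 min.

There are 60 distinct closed tours to check (reversals are equivalent).
DC→M1→P4→X3→T6→H6→DC: 32+21+6+9+30+28 = 126
DC→M1→P4→X3→H6→T6→DC: 32+21+6+29+30+16 = 134
DC→M1→P4→T6→X3→H6→DC: 32+21+15+9+29+28 = 134
DC→M1→P4→T6→H6→X3→DC: 32+21+15+30+29+8 = 135
DC→M1→P4→H6→X3→T6→DC: 32+21+35+29+9+16 = 142
DC→M1→P4→H6→T6→X3→DC: 32+21+35+30+9+8 = 135
DC→M1→X3→P4→T6→H6→DC: 32+24+6+15+30+28 = 135
DC→M1→X3→P4→H6→T6→DC: 32+24+6+35+30+16 = 143
DC→M1→X3→T6→P4→H6→DC: 32+24+9+15+35+28 = 143
DC→M1→X3→T6→H6→P4→DC: 32+24+9+30+35+14 = 144
DC→M1→X3→H6→P4→T6→DC: 32+24+29+35+15+16 = 151
DC→M1→X3→H6→T6→P4→DC: 32+24+29+30+15+14 = 144
DC→M1→T6→P4→X3→H6→DC: 32+33+15+6+29+28 = 143
DC→M1→T6→P4→H6→X3→DC: 32+33+15+35+29+8 = 152
… (46 more)
DC→T6→X3→P4→M1→H6→DC: 16+9+6+21+36+28 = 116  ← best
The minimum is 116.
One optimal route: DC → T6 → X3 → P4 → M1 → H6 → DC (or its reverse).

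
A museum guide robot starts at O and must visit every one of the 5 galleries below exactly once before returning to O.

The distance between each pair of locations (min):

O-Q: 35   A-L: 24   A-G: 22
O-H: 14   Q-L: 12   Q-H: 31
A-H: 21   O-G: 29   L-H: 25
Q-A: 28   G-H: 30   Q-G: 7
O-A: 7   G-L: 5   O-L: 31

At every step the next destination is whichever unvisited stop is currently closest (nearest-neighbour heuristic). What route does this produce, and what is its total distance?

From O: distances to unvisited — A=7, H=14, G=29, L=31, Q=35. Nearest is A (7).
From A: distances to unvisited — H=21, G=22, L=24, Q=28. Nearest is H (21).
From H: distances to unvisited — L=25, G=30, Q=31. Nearest is L (25).
From L: distances to unvisited — G=5, Q=12. Nearest is G (5).
From G: distances to unvisited — Q=7. Nearest is Q (7).
Return Q→O: 35.
Total = 7 + 21 + 25 + 5 + 7 + 35 = 100.

Nearest-neighbour total = 100 min; route O → A → H → L → G → Q → O.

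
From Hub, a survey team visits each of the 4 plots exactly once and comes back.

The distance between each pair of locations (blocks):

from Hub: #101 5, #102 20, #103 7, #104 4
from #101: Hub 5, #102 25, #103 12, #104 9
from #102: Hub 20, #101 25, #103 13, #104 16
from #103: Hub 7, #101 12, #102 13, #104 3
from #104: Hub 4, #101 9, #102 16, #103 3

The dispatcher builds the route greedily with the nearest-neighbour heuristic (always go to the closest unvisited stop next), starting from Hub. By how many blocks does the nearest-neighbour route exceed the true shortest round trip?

Hub: #104=4, #101=5, #103=7, #102=20 ⇒ #104
#104: #103=3, #101=9, #102=16 ⇒ #103
#103: #101=12, #102=13 ⇒ #101
#101: #102=25 ⇒ #102
NN route Hub → #104 → #103 → #101 → #102 → Hub costs 64.
Optimal: Hub → #101 → #102 → #103 → #104 → Hub costs 50 (by enumerating all 12 distinct tours).
Excess = 64 − 50 = 14.

Excess over optimum: 14 blocks.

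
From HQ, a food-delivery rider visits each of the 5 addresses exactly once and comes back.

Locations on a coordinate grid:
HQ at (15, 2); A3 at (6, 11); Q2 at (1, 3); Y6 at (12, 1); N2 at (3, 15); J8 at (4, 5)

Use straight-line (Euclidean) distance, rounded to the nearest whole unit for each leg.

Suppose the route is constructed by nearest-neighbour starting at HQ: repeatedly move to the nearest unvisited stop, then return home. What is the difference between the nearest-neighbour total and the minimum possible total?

The nearest-neighbour route is 2 longer than optimal.

From HQ: Y6=3, J8=11, A3=13, Q2=14, N2=18 → choose Y6 (3).
From Y6: J8=9, Q2=11, A3=12, N2=17 → choose J8 (9).
From J8: Q2=4, A3=6, N2=10 → choose Q2 (4).
From Q2: A3=9, N2=12 → choose A3 (9).
From A3: N2=5 → choose N2 (5).
NN route HQ → Y6 → J8 → Q2 → A3 → N2 → HQ costs 48.
Optimal: HQ → A3 → N2 → Q2 → J8 → Y6 → HQ costs 46 (by enumerating all 60 distinct tours).
Excess = 48 − 46 = 2.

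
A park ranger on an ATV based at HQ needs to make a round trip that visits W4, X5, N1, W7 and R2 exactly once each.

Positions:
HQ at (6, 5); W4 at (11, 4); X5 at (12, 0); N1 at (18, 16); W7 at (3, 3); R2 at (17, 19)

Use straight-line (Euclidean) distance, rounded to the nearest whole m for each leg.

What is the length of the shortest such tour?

52 m — the shortest possible round trip.

HQ→W4→X5→N1→W7→R2→HQ: 5+4+17+20+21+18 = 85
HQ→W4→X5→N1→R2→W7→HQ: 5+4+17+3+21+4 = 54
HQ→W4→X5→W7→N1→R2→HQ: 5+4+9+20+3+18 = 59
HQ→W4→X5→W7→R2→N1→HQ: 5+4+9+21+3+16 = 58
HQ→W4→X5→R2→N1→W7→HQ: 5+4+20+3+20+4 = 56
HQ→W4→X5→R2→W7→N1→HQ: 5+4+20+21+20+16 = 86
HQ→W4→N1→X5→W7→R2→HQ: 5+14+17+9+21+18 = 84
HQ→W4→N1→X5→R2→W7→HQ: 5+14+17+20+21+4 = 81
HQ→W4→N1→W7→X5→R2→HQ: 5+14+20+9+20+18 = 86
HQ→W4→N1→W7→R2→X5→HQ: 5+14+20+21+20+8 = 88
HQ→W4→N1→R2→X5→W7→HQ: 5+14+3+20+9+4 = 55
HQ→W4→N1→R2→W7→X5→HQ: 5+14+3+21+9+8 = 60
HQ→W4→W7→X5→N1→R2→HQ: 5+8+9+17+3+18 = 60
HQ→W4→W7→X5→R2→N1→HQ: 5+8+9+20+3+16 = 61
… (46 more)
HQ→N1→R2→W4→X5→W7→HQ: 16+3+16+4+9+4 = 52  ← best
The minimum is 52.
One optimal route: HQ → N1 → R2 → W4 → X5 → W7 → HQ (or its reverse).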